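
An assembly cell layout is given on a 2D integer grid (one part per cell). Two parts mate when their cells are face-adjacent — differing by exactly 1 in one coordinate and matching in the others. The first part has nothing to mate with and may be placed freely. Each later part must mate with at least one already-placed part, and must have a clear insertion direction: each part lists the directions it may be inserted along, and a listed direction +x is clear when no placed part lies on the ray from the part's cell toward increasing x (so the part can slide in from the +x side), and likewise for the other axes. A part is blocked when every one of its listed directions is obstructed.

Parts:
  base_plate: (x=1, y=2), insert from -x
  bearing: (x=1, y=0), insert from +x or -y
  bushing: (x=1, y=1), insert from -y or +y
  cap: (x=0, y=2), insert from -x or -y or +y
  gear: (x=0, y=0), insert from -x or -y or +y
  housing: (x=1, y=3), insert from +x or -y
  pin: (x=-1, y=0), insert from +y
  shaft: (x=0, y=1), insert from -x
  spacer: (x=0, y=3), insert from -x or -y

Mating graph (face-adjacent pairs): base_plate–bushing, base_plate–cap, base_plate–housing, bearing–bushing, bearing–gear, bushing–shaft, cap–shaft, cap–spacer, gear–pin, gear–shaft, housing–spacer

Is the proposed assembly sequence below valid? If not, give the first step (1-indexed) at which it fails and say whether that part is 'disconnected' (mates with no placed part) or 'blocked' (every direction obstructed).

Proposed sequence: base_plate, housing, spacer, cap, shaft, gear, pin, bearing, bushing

1. base_plate@(1, 2) [-x clear] — {base_plate}
2. housing@(1, 3) [+x clear] — {base_plate, housing}
3. spacer@(0, 3) [-x clear] — {base_plate, housing, spacer}
4. cap@(0, 2) [-x clear] — {base_plate, cap, housing, spacer}
5. shaft@(0, 1) [-x clear] — {base_plate, cap, housing, shaft, spacer}
6. gear@(0, 0) [-x clear] — {base_plate, cap, gear, housing, shaft, spacer}
7. pin@(-1, 0) [+y clear] — {base_plate, cap, gear, housing, pin, shaft, spacer}
8. bearing@(1, 0) [+x clear] — {base_plate, bearing, cap, gear, housing, pin, shaft, spacer}
9. bushing@(1, 1) — -y/+y all obstructed ⇒ blocked

Invalid at step 9 (blocked)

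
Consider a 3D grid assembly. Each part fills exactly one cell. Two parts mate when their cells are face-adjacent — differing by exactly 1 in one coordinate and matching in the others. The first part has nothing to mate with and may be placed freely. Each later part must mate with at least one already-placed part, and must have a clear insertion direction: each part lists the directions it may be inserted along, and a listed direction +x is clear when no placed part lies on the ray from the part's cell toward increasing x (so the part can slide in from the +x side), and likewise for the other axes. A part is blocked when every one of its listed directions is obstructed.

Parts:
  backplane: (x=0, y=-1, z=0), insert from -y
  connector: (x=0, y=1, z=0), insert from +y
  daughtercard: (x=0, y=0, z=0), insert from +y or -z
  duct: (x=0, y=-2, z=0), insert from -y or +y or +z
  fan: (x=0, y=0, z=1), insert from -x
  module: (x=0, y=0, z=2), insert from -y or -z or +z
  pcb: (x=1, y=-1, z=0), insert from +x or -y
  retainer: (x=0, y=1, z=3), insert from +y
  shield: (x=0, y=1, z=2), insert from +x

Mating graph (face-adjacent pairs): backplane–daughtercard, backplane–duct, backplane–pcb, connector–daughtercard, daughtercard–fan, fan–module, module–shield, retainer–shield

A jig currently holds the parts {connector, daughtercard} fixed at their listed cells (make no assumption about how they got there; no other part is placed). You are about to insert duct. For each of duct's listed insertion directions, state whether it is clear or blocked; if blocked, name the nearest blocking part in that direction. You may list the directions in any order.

+y: blocked by daughtercard; +z: clear; -y: clear

-y: ray from duct(0, -2, 0) has no placed part ⇒ clear
+y: nearest on ray is daughtercard@(0, 0, 0) ⇒ blocked
+z: ray from duct(0, -2, 0) has no placed part ⇒ clear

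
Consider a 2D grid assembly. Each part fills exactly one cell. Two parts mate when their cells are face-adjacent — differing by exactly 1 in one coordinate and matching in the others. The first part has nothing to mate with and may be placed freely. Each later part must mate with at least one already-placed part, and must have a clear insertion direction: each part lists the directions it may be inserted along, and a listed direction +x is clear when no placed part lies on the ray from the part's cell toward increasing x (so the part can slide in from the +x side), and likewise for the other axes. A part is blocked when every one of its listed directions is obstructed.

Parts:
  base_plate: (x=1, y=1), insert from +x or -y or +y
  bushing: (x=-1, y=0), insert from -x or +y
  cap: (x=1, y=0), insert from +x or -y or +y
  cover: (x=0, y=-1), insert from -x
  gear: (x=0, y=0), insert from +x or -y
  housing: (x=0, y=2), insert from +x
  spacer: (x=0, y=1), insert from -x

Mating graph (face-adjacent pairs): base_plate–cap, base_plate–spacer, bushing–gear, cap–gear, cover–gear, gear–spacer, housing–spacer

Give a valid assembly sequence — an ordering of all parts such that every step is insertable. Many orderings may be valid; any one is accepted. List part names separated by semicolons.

cap; base_plate; spacer; housing; gear; cover; bushing

1. cap@(1, 0) [+x clear] — {cap}
2. base_plate@(1, 1) [+x clear] — {base_plate, cap}
3. spacer@(0, 1) [-x clear] — {base_plate, cap, spacer}
4. housing@(0, 2) [+x clear] — {base_plate, cap, housing, spacer}
5. gear@(0, 0) [-y clear] — {base_plate, cap, gear, housing, spacer}
6. cover@(0, -1) [-x clear] — {base_plate, cap, cover, gear, housing, spacer}
7. bushing@(-1, 0) [-x clear] — {base_plate, bushing, cap, cover, gear, housing, spacer}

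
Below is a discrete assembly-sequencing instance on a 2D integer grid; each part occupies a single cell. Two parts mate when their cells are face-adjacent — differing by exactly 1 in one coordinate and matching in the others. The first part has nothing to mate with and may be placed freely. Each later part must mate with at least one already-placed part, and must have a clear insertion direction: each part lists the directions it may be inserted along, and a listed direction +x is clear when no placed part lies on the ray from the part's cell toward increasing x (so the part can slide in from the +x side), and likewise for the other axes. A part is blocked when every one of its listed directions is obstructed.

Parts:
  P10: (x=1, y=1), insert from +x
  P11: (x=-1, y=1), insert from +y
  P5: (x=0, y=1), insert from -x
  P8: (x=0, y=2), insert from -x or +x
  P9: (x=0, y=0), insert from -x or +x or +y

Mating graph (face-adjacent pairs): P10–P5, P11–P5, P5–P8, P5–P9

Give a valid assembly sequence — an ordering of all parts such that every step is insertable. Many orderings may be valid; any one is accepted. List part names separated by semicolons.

P10; P5; P8; P9; P11

1. P10@(1, 1) [+x clear] — {P10}
2. P5@(0, 1) [-x clear] — {P10, P5}
3. P8@(0, 2) [-x clear] — {P10, P5, P8}
4. P9@(0, 0) [-x clear] — {P10, P5, P8, P9}
5. P11@(-1, 1) [+y clear] — {P10, P11, P5, P8, P9}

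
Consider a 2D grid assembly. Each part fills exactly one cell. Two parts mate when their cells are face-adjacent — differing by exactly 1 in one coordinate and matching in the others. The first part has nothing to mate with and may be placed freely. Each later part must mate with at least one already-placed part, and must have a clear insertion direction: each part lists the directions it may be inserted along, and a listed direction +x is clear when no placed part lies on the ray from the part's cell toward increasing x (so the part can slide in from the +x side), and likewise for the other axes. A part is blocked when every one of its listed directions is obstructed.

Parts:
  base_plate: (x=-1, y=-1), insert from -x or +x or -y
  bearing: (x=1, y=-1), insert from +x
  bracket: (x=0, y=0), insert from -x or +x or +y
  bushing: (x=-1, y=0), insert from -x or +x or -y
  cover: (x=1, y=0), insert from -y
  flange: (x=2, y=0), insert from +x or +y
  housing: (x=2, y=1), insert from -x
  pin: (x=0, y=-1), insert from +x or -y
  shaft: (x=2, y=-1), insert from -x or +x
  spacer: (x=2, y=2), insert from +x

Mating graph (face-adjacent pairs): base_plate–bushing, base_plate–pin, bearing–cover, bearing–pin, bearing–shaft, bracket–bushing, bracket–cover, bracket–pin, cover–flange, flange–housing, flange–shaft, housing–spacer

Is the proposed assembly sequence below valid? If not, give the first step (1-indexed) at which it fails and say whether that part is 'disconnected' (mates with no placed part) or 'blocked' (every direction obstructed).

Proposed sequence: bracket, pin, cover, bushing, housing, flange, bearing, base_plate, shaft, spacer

Invalid at step 5 (disconnected)

1. bracket@(0, 0) [-x clear] — {bracket}
2. pin@(0, -1) [+x clear] — {bracket, pin}
3. cover@(1, 0) [-y clear] — {bracket, cover, pin}
4. bushing@(-1, 0) [-x clear] — {bracket, bushing, cover, pin}
5. housing@(2, 1) — no placed neighbour ⇒ disconnected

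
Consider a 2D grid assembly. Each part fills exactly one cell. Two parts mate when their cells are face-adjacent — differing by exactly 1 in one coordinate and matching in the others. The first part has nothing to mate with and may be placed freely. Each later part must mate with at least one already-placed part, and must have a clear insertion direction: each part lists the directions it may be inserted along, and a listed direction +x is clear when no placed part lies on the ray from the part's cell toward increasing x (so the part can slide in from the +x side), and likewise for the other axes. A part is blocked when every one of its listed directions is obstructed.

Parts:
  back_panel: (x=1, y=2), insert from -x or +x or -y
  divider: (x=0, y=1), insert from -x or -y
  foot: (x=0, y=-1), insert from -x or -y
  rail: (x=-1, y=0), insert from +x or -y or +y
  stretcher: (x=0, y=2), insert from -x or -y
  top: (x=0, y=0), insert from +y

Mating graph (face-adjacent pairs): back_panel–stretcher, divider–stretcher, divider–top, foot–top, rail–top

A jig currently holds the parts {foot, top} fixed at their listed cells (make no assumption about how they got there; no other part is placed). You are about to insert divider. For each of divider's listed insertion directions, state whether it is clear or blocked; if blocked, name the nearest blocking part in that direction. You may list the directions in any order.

-x: clear; -y: blocked by top

-x: ray from divider(0, 1) has no placed part ⇒ clear
-y: nearest on ray is top@(0, 0) ⇒ blocked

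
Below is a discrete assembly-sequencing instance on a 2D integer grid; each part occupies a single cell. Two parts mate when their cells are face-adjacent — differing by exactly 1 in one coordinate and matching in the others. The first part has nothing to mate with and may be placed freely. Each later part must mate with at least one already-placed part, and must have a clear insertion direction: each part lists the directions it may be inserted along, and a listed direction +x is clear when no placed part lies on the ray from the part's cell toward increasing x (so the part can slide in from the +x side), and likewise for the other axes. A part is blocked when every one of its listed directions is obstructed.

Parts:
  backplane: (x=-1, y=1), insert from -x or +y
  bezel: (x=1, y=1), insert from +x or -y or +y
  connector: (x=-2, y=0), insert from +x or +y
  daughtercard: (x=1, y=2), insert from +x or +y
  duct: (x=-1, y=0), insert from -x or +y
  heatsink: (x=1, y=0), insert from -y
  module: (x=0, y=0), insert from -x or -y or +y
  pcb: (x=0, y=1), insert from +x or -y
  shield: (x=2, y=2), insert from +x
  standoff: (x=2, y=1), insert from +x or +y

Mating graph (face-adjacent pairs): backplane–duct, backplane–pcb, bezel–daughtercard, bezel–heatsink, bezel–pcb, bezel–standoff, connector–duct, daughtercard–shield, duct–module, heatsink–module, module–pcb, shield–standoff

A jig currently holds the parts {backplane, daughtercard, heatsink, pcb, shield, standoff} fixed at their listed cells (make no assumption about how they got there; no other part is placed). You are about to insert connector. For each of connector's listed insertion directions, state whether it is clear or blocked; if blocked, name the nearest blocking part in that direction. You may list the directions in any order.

+x: nearest on ray is heatsink@(1, 0) ⇒ blocked
+y: ray from connector(-2, 0) has no placed part ⇒ clear

+x: blocked by heatsink; +y: clear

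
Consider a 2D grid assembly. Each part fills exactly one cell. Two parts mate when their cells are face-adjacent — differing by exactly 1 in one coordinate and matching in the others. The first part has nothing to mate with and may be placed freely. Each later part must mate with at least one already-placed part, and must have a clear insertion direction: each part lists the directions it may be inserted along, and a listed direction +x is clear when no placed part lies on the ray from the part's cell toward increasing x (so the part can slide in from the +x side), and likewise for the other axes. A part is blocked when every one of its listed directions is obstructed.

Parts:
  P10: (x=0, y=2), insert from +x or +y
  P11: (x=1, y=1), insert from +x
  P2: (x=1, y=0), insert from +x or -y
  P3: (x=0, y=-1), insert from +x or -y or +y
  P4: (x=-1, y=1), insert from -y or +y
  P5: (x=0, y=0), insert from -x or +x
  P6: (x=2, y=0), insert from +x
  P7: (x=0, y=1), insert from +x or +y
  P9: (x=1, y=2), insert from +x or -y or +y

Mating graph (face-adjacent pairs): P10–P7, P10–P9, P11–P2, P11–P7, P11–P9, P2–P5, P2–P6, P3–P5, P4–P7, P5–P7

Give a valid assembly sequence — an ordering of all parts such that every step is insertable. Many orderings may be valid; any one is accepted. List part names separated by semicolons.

P2; P5; P3; P6; P11; P9; P7; P4; P10

1. P2@(1, 0) [+x clear] — {P2}
2. P5@(0, 0) [-x clear] — {P2, P5}
3. P3@(0, -1) [+x clear] — {P2, P3, P5}
4. P6@(2, 0) [+x clear] — {P2, P3, P5, P6}
5. P11@(1, 1) [+x clear] — {P11, P2, P3, P5, P6}
6. P9@(1, 2) [+x clear] — {P11, P2, P3, P5, P6, P9}
7. P7@(0, 1) [+y clear] — {P11, P2, P3, P5, P6, P7, P9}
8. P4@(-1, 1) [-y clear] — {P11, P2, P3, P4, P5, P6, P7, P9}
9. P10@(0, 2) [+y clear] — {P10, P11, P2, P3, P4, P5, P6, P7, P9}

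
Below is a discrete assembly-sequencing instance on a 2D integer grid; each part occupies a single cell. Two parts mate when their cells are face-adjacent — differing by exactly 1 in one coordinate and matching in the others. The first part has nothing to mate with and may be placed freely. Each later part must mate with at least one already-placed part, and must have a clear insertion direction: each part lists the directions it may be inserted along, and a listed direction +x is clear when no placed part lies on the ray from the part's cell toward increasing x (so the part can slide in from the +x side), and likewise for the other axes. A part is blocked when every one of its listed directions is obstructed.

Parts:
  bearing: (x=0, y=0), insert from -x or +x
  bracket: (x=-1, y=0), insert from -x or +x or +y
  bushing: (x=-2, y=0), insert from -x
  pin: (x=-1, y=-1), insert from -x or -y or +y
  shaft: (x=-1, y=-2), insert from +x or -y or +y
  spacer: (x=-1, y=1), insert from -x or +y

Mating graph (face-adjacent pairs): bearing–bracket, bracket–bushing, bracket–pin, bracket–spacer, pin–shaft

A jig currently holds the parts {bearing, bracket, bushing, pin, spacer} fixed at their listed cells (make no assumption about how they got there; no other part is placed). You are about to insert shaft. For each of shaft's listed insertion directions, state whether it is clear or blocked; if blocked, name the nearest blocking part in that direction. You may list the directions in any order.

+x: clear; +y: blocked by pin; -y: clear

+x: ray from shaft(-1, -2) has no placed part ⇒ clear
-y: ray from shaft(-1, -2) has no placed part ⇒ clear
+y: nearest on ray is pin@(-1, -1) ⇒ blocked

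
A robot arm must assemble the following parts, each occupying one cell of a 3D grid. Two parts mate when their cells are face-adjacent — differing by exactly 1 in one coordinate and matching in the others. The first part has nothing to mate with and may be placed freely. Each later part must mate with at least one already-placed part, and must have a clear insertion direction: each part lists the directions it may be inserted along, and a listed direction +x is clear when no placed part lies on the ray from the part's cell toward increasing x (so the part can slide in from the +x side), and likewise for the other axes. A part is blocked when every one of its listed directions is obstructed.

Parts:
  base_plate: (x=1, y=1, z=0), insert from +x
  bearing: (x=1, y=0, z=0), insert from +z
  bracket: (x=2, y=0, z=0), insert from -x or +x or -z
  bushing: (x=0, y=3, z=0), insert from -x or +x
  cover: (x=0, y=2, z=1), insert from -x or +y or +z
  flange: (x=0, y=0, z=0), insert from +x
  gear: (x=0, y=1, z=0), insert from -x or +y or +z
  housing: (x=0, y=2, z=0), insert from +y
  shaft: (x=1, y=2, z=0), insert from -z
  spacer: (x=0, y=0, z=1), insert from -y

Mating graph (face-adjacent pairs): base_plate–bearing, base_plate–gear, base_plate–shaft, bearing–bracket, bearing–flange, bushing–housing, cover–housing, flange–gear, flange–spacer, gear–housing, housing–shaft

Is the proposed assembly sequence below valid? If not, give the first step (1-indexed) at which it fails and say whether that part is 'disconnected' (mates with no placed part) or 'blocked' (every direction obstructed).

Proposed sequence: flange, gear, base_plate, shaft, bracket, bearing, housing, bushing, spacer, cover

1. flange@(0, 0, 0) [+x clear] — {flange}
2. gear@(0, 1, 0) [-x clear] — {flange, gear}
3. base_plate@(1, 1, 0) [+x clear] — {base_plate, flange, gear}
4. shaft@(1, 2, 0) [-z clear] — {base_plate, flange, gear, shaft}
5. bracket@(2, 0, 0) — no placed neighbour ⇒ disconnected

Invalid at step 5 (disconnected)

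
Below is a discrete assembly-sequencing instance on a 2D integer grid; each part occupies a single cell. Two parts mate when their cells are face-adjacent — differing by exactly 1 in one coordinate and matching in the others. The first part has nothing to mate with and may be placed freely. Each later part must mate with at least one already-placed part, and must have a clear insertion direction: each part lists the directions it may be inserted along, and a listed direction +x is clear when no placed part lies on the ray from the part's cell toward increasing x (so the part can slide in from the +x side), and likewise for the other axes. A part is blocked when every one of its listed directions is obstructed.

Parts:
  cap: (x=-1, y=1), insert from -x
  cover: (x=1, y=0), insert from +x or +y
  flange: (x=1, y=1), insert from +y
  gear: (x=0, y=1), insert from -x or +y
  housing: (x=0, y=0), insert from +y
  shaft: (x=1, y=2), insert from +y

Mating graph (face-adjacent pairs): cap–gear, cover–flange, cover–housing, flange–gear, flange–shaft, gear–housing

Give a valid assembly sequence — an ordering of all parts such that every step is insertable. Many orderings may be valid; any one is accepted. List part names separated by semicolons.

cover; flange; shaft; housing; gear; cap

1. cover@(1, 0) [+x clear] — {cover}
2. flange@(1, 1) [+y clear] — {cover, flange}
3. shaft@(1, 2) [+y clear] — {cover, flange, shaft}
4. housing@(0, 0) [+y clear] — {cover, flange, housing, shaft}
5. gear@(0, 1) [-x clear] — {cover, flange, gear, housing, shaft}
6. cap@(-1, 1) [-x clear] — {cap, cover, flange, gear, housing, shaft}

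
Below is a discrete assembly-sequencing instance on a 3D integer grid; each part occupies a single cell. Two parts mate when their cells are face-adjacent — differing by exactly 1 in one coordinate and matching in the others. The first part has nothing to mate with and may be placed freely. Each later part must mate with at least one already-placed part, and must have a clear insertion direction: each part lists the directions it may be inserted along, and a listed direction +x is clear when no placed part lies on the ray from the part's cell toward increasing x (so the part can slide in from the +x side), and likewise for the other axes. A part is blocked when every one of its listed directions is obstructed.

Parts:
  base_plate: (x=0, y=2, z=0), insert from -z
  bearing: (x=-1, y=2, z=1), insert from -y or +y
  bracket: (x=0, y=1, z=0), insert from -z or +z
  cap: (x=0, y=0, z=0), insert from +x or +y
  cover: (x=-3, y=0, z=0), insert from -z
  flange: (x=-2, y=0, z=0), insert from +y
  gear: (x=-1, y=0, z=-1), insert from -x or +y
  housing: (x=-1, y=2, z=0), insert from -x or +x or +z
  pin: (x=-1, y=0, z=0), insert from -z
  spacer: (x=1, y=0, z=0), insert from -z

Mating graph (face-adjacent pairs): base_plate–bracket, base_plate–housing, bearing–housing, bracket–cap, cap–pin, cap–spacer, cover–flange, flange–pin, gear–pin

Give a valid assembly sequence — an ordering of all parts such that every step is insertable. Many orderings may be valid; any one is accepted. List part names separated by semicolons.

1. cover@(-3, 0, 0) [-z clear] — {cover}
2. flange@(-2, 0, 0) [+y clear] — {cover, flange}
3. pin@(-1, 0, 0) [-z clear] — {cover, flange, pin}
4. cap@(0, 0, 0) [+x clear] — {cap, cover, flange, pin}
5. bracket@(0, 1, 0) [-z clear] — {bracket, cap, cover, flange, pin}
6. base_plate@(0, 2, 0) [-z clear] — {base_plate, bracket, cap, cover, flange, pin}
7. housing@(-1, 2, 0) [-x clear] — {base_plate, bracket, cap, cover, flange, housing, pin}
8. spacer@(1, 0, 0) [-z clear] — {base_plate, bracket, cap, cover, flange, housing, pin, spacer}
9. gear@(-1, 0, -1) [-x clear] — {base_plate, bracket, cap, cover, flange, gear, housing, pin, spacer}
10. bearing@(-1, 2, 1) [-y clear] — {base_plate, bearing, bracket, cap, cover, flange, gear, housing, pin, spacer}

cover; flange; pin; cap; bracket; base_plate; housing; spacer; gear; bearing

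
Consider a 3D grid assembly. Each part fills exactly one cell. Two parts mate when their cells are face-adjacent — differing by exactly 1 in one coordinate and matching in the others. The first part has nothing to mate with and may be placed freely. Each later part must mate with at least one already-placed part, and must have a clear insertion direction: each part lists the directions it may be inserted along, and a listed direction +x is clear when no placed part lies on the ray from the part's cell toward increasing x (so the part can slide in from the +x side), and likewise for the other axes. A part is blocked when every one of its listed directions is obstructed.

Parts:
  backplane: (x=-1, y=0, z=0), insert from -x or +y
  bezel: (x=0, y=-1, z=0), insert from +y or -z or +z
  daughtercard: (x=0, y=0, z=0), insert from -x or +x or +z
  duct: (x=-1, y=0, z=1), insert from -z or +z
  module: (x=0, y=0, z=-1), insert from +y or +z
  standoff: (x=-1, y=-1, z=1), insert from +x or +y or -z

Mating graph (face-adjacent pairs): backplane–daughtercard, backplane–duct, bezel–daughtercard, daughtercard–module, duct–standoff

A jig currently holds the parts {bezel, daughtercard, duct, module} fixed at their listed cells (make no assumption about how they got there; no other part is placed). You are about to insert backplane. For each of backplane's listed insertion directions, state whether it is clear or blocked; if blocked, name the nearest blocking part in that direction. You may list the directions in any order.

+y: clear; -x: clear

-x: ray from backplane(-1, 0, 0) has no placed part ⇒ clear
+y: ray from backplane(-1, 0, 0) has no placed part ⇒ clear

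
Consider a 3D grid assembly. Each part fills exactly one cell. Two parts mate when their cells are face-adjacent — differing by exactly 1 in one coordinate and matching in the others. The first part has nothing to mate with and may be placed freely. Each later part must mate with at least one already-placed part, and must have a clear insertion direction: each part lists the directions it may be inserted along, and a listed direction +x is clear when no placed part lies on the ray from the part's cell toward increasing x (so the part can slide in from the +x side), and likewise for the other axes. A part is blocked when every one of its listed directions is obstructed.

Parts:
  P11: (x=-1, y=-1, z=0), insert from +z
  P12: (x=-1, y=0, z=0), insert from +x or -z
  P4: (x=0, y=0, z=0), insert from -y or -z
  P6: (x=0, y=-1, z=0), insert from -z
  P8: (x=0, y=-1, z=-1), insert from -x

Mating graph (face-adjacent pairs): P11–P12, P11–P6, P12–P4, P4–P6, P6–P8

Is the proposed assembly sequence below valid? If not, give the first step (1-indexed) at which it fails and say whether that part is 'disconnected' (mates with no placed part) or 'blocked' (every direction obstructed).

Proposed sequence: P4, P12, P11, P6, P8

Valid

1. P4@(0, 0, 0) [-y clear] — {P4}
2. P12@(-1, 0, 0) [-z clear] — {P12, P4}
3. P11@(-1, -1, 0) [+z clear] — {P11, P12, P4}
4. P6@(0, -1, 0) [-z clear] — {P11, P12, P4, P6}
5. P8@(0, -1, -1) [-x clear] — {P11, P12, P4, P6, P8}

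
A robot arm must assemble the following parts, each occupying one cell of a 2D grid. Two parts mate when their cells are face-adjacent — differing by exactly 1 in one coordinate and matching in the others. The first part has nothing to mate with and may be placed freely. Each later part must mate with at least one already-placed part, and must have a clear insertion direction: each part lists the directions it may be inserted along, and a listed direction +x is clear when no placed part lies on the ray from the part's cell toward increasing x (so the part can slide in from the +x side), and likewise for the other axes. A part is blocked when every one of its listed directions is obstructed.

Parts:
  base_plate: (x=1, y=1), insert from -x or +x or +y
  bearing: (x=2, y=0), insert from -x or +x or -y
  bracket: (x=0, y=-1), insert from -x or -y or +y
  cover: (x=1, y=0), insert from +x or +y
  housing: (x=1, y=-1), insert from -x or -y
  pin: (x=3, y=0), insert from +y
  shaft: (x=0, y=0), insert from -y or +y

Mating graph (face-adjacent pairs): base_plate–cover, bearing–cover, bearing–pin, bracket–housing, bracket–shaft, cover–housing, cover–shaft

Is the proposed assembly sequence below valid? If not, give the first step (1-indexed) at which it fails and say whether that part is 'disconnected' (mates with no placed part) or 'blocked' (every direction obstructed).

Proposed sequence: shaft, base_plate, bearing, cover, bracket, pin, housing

Invalid at step 2 (disconnected)

1. shaft@(0, 0) [-y clear] — {shaft}
2. base_plate@(1, 1) — no placed neighbour ⇒ disconnected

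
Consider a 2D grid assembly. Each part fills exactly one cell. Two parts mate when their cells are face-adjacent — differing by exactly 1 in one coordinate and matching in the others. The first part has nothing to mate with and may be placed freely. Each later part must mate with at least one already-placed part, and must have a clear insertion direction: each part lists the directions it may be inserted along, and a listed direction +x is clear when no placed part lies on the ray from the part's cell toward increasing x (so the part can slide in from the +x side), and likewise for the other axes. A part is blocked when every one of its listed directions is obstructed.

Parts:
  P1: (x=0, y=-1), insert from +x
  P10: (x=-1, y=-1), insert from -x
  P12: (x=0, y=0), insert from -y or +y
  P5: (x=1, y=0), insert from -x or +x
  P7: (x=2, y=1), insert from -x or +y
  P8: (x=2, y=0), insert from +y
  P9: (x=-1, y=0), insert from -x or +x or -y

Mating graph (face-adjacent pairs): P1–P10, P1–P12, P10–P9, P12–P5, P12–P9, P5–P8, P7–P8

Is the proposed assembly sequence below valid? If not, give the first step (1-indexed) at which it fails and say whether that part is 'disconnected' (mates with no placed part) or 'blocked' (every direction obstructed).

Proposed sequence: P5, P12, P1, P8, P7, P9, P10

Valid

1. P5@(1, 0) [-x clear] — {P5}
2. P12@(0, 0) [-y clear] — {P12, P5}
3. P1@(0, -1) [+x clear] — {P1, P12, P5}
4. P8@(2, 0) [+y clear] — {P1, P12, P5, P8}
5. P7@(2, 1) [-x clear] — {P1, P12, P5, P7, P8}
6. P9@(-1, 0) [-x clear] — {P1, P12, P5, P7, P8, P9}
7. P10@(-1, -1) [-x clear] — {P1, P10, P12, P5, P7, P8, P9}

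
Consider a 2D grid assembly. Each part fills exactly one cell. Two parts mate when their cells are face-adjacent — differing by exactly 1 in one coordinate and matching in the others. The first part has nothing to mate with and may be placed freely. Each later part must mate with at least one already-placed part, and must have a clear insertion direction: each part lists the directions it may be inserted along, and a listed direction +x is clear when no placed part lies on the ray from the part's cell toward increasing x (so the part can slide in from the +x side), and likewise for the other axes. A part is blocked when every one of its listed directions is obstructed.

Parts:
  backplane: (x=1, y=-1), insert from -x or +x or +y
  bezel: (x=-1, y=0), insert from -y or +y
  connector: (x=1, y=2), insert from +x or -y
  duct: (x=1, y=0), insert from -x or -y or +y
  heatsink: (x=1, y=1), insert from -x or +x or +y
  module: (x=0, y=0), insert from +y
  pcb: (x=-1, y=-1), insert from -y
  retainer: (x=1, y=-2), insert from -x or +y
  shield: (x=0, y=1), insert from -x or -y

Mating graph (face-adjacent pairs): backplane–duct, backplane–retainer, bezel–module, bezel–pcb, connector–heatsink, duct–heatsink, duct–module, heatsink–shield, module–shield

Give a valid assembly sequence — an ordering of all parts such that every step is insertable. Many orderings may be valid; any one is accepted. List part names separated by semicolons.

1. bezel@(-1, 0) [-y clear] — {bezel}
2. module@(0, 0) [+y clear] — {bezel, module}
3. shield@(0, 1) [-x clear] — {bezel, module, shield}
4. pcb@(-1, -1) [-y clear] — {bezel, module, pcb, shield}
5. duct@(1, 0) [-y clear] — {bezel, duct, module, pcb, shield}
6. heatsink@(1, 1) [+x clear] — {bezel, duct, heatsink, module, pcb, shield}
7. connector@(1, 2) [+x clear] — {bezel, connector, duct, heatsink, module, pcb, shield}
8. backplane@(1, -1) [+x clear] — {backplane, bezel, connector, duct, heatsink, module, pcb, shield}
9. retainer@(1, -2) [-x clear] — {backplane, bezel, connector, duct, heatsink, module, pcb, retainer, shield}

bezel; module; shield; pcb; duct; heatsink; connector; backplane; retainer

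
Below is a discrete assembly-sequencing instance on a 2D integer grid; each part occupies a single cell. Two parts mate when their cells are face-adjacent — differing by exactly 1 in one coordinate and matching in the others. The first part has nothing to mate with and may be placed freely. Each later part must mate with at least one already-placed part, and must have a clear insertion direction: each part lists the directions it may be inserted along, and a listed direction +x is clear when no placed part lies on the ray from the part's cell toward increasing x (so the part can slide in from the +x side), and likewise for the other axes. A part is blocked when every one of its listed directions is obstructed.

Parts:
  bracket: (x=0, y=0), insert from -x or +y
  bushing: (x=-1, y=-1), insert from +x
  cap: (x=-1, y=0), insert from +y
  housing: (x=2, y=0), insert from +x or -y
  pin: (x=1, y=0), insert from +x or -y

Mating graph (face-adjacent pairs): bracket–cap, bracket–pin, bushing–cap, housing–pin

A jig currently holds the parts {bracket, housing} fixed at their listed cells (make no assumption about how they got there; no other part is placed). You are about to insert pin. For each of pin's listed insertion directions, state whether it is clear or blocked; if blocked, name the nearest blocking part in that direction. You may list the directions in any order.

+x: nearest on ray is housing@(2, 0) ⇒ blocked
-y: ray from pin(1, 0) has no placed part ⇒ clear

+x: blocked by housing; -y: clear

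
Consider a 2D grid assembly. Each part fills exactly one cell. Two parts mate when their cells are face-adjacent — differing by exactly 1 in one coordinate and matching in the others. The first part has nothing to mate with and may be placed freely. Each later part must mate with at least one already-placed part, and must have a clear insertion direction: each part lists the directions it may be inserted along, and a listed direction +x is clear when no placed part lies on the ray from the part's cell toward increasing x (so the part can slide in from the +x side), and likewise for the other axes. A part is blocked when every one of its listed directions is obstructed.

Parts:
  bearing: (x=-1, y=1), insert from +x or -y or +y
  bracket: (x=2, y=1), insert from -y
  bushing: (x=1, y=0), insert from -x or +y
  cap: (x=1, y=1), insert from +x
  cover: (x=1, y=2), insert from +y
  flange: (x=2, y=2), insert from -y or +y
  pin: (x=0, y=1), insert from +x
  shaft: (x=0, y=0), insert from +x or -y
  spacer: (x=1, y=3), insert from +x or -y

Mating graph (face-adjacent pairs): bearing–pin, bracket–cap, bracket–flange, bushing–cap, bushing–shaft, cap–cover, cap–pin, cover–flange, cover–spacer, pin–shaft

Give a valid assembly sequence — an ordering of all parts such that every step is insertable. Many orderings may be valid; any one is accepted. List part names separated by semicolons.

pin; shaft; bushing; cap; bracket; bearing; flange; cover; spacer

1. pin@(0, 1) [+x clear] — {pin}
2. shaft@(0, 0) [+x clear] — {pin, shaft}
3. bushing@(1, 0) [+y clear] — {bushing, pin, shaft}
4. cap@(1, 1) [+x clear] — {bushing, cap, pin, shaft}
5. bracket@(2, 1) [-y clear] — {bracket, bushing, cap, pin, shaft}
6. bearing@(-1, 1) [-y clear] — {bearing, bracket, bushing, cap, pin, shaft}
7. flange@(2, 2) [+y clear] — {bearing, bracket, bushing, cap, flange, pin, shaft}
8. cover@(1, 2) [+y clear] — {bearing, bracket, bushing, cap, cover, flange, pin, shaft}
9. spacer@(1, 3) [+x clear] — {bearing, bracket, bushing, cap, cover, flange, pin, shaft, spacer}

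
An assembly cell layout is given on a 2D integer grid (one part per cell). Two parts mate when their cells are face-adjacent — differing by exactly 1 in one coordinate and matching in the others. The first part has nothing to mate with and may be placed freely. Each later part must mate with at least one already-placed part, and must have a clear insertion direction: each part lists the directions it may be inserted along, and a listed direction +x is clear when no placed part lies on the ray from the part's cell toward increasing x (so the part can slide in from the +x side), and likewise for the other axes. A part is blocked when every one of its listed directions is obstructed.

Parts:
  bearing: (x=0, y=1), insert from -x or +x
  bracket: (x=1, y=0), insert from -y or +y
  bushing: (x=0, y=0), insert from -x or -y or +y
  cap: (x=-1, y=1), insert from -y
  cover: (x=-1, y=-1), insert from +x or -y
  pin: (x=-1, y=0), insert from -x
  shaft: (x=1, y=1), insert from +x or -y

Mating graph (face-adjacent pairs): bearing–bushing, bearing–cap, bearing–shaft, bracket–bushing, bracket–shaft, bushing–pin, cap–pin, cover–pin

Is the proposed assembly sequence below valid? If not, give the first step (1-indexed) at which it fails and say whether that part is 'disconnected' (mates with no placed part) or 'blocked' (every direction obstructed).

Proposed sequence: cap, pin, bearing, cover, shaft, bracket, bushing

1. cap@(-1, 1) [-y clear] — {cap}
2. pin@(-1, 0) [-x clear] — {cap, pin}
3. bearing@(0, 1) [+x clear] — {bearing, cap, pin}
4. cover@(-1, -1) [+x clear] — {bearing, cap, cover, pin}
5. shaft@(1, 1) [+x clear] — {bearing, cap, cover, pin, shaft}
6. bracket@(1, 0) [-y clear] — {bearing, bracket, cap, cover, pin, shaft}
7. bushing@(0, 0) [-y clear] — {bearing, bracket, bushing, cap, cover, pin, shaft}

Valid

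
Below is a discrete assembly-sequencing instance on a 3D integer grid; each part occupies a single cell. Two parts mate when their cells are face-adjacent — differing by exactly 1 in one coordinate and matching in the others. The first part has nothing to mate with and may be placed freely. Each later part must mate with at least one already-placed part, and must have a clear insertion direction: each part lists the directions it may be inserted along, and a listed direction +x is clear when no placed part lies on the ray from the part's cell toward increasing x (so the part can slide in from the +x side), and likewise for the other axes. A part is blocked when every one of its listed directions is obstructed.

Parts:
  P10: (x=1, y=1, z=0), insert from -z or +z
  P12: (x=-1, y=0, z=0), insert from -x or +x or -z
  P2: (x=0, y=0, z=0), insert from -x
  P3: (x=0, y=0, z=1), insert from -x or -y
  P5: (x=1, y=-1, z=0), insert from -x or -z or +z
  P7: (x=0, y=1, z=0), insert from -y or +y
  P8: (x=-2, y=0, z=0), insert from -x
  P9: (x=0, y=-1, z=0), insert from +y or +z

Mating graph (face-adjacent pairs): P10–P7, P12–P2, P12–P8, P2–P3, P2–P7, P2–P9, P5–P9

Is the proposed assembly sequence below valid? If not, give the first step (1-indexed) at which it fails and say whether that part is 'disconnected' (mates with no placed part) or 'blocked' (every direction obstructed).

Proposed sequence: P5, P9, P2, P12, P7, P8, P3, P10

1. P5@(1, -1, 0) [-x clear] — {P5}
2. P9@(0, -1, 0) [+y clear] — {P5, P9}
3. P2@(0, 0, 0) [-x clear] — {P2, P5, P9}
4. P12@(-1, 0, 0) [-x clear] — {P12, P2, P5, P9}
5. P7@(0, 1, 0) [+y clear] — {P12, P2, P5, P7, P9}
6. P8@(-2, 0, 0) [-x clear] — {P12, P2, P5, P7, P8, P9}
7. P3@(0, 0, 1) [-x clear] — {P12, P2, P3, P5, P7, P8, P9}
8. P10@(1, 1, 0) [-z clear] — {P10, P12, P2, P3, P5, P7, P8, P9}

Valid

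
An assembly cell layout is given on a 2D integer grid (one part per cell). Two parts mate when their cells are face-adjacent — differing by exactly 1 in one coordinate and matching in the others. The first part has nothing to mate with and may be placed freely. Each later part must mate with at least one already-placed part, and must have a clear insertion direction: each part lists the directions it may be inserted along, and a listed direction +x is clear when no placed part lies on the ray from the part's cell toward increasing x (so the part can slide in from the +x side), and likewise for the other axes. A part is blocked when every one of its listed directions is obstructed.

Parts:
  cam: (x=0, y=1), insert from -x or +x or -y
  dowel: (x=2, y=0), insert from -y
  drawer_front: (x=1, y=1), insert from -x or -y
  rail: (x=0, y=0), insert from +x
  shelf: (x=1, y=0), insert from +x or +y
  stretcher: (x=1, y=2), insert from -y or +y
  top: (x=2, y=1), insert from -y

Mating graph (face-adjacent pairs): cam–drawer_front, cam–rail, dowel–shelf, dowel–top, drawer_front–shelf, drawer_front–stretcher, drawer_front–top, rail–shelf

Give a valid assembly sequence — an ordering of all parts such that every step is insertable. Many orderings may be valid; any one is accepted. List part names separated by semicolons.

1. drawer_front@(1, 1) [-x clear] — {drawer_front}
2. cam@(0, 1) [-x clear] — {cam, drawer_front}
3. rail@(0, 0) [+x clear] — {cam, drawer_front, rail}
4. stretcher@(1, 2) [+y clear] — {cam, drawer_front, rail, stretcher}
5. top@(2, 1) [-y clear] — {cam, drawer_front, rail, stretcher, top}
6. shelf@(1, 0) [+x clear] — {cam, drawer_front, rail, shelf, stretcher, top}
7. dowel@(2, 0) [-y clear] — {cam, dowel, drawer_front, rail, shelf, stretcher, top}

drawer_front; cam; rail; stretcher; top; shelf; dowel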